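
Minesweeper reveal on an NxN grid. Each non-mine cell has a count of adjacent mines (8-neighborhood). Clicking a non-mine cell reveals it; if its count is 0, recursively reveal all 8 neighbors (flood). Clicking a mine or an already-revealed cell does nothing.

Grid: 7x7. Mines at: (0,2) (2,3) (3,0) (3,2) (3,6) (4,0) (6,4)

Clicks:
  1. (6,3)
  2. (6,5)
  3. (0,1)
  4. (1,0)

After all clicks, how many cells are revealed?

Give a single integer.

Click 1 (6,3) count=1: revealed 1 new [(6,3)] -> total=1
Click 2 (6,5) count=1: revealed 1 new [(6,5)] -> total=2
Click 3 (0,1) count=1: revealed 1 new [(0,1)] -> total=3
Click 4 (1,0) count=0: revealed 5 new [(0,0) (1,0) (1,1) (2,0) (2,1)] -> total=8

Answer: 8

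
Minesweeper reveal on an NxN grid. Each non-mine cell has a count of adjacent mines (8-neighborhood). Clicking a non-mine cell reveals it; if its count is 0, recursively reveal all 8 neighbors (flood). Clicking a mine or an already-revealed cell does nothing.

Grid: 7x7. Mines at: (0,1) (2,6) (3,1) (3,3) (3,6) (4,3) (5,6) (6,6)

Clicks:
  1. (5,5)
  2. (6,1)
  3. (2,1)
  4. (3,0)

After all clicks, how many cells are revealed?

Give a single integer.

Click 1 (5,5) count=2: revealed 1 new [(5,5)] -> total=1
Click 2 (6,1) count=0: revealed 14 new [(4,0) (4,1) (4,2) (5,0) (5,1) (5,2) (5,3) (5,4) (6,0) (6,1) (6,2) (6,3) (6,4) (6,5)] -> total=15
Click 3 (2,1) count=1: revealed 1 new [(2,1)] -> total=16
Click 4 (3,0) count=1: revealed 1 new [(3,0)] -> total=17

Answer: 17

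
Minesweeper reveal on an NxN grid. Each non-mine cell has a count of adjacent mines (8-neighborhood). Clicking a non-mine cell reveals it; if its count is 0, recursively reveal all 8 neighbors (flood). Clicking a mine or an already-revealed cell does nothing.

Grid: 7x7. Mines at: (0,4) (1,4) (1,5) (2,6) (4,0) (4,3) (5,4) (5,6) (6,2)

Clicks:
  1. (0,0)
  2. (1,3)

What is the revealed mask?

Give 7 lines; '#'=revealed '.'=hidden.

Click 1 (0,0) count=0: revealed 16 new [(0,0) (0,1) (0,2) (0,3) (1,0) (1,1) (1,2) (1,3) (2,0) (2,1) (2,2) (2,3) (3,0) (3,1) (3,2) (3,3)] -> total=16
Click 2 (1,3) count=2: revealed 0 new [(none)] -> total=16

Answer: ####...
####...
####...
####...
.......
.......
.......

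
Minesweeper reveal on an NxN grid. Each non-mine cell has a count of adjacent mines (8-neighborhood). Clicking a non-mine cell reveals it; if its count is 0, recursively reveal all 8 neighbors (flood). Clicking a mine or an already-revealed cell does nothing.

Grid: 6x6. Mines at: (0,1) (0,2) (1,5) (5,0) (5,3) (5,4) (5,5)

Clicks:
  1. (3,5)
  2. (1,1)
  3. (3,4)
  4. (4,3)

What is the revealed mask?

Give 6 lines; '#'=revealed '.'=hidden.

Answer: ......
#####.
######
######
######
......

Derivation:
Click 1 (3,5) count=0: revealed 23 new [(1,0) (1,1) (1,2) (1,3) (1,4) (2,0) (2,1) (2,2) (2,3) (2,4) (2,5) (3,0) (3,1) (3,2) (3,3) (3,4) (3,5) (4,0) (4,1) (4,2) (4,3) (4,4) (4,5)] -> total=23
Click 2 (1,1) count=2: revealed 0 new [(none)] -> total=23
Click 3 (3,4) count=0: revealed 0 new [(none)] -> total=23
Click 4 (4,3) count=2: revealed 0 new [(none)] -> total=23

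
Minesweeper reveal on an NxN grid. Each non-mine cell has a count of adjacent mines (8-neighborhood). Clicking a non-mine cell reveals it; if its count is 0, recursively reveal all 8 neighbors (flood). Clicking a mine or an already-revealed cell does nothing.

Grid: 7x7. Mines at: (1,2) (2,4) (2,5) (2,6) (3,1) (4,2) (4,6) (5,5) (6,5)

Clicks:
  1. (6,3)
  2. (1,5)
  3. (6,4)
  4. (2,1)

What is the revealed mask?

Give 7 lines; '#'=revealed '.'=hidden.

Click 1 (6,3) count=0: revealed 12 new [(4,0) (4,1) (5,0) (5,1) (5,2) (5,3) (5,4) (6,0) (6,1) (6,2) (6,3) (6,4)] -> total=12
Click 2 (1,5) count=3: revealed 1 new [(1,5)] -> total=13
Click 3 (6,4) count=2: revealed 0 new [(none)] -> total=13
Click 4 (2,1) count=2: revealed 1 new [(2,1)] -> total=14

Answer: .......
.....#.
.#.....
.......
##.....
#####..
#####..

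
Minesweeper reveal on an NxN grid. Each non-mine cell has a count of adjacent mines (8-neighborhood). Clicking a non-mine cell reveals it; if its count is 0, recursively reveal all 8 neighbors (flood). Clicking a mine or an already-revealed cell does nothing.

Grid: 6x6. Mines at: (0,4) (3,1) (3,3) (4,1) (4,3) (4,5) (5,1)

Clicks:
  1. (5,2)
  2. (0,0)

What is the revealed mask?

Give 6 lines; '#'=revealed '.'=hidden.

Answer: ####..
####..
####..
......
......
..#...

Derivation:
Click 1 (5,2) count=3: revealed 1 new [(5,2)] -> total=1
Click 2 (0,0) count=0: revealed 12 new [(0,0) (0,1) (0,2) (0,3) (1,0) (1,1) (1,2) (1,3) (2,0) (2,1) (2,2) (2,3)] -> total=13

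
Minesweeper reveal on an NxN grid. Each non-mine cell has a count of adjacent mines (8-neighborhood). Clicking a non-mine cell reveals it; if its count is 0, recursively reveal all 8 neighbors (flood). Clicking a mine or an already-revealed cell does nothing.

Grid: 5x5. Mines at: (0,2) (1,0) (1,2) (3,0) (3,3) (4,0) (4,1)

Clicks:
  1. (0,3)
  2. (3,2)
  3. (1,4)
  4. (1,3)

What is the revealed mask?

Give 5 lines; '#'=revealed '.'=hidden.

Answer: ...##
...##
...##
..#..
.....

Derivation:
Click 1 (0,3) count=2: revealed 1 new [(0,3)] -> total=1
Click 2 (3,2) count=2: revealed 1 new [(3,2)] -> total=2
Click 3 (1,4) count=0: revealed 5 new [(0,4) (1,3) (1,4) (2,3) (2,4)] -> total=7
Click 4 (1,3) count=2: revealed 0 new [(none)] -> total=7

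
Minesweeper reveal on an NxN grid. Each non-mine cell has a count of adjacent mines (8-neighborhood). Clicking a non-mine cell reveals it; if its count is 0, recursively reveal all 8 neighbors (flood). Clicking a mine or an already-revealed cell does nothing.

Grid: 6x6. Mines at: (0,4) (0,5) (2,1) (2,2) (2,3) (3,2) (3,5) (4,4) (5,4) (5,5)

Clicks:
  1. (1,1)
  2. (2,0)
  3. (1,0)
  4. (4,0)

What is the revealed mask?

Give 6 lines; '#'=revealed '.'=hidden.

Click 1 (1,1) count=2: revealed 1 new [(1,1)] -> total=1
Click 2 (2,0) count=1: revealed 1 new [(2,0)] -> total=2
Click 3 (1,0) count=1: revealed 1 new [(1,0)] -> total=3
Click 4 (4,0) count=0: revealed 10 new [(3,0) (3,1) (4,0) (4,1) (4,2) (4,3) (5,0) (5,1) (5,2) (5,3)] -> total=13

Answer: ......
##....
#.....
##....
####..
####..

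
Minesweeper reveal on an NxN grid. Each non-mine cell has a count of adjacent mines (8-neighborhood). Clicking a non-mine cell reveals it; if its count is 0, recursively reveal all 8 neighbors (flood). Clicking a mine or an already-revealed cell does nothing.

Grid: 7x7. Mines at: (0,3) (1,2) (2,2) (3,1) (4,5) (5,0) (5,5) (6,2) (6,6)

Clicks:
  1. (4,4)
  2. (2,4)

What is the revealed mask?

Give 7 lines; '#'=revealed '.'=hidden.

Answer: ....###
...####
...####
...####
....#..
.......
.......

Derivation:
Click 1 (4,4) count=2: revealed 1 new [(4,4)] -> total=1
Click 2 (2,4) count=0: revealed 15 new [(0,4) (0,5) (0,6) (1,3) (1,4) (1,5) (1,6) (2,3) (2,4) (2,5) (2,6) (3,3) (3,4) (3,5) (3,6)] -> total=16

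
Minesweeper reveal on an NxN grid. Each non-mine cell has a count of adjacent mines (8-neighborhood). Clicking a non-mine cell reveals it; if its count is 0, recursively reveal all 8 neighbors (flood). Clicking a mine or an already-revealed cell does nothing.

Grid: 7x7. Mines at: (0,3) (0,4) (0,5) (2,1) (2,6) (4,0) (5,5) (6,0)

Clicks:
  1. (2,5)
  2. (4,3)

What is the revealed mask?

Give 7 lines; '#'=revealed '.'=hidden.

Click 1 (2,5) count=1: revealed 1 new [(2,5)] -> total=1
Click 2 (4,3) count=0: revealed 25 new [(1,2) (1,3) (1,4) (1,5) (2,2) (2,3) (2,4) (3,1) (3,2) (3,3) (3,4) (3,5) (4,1) (4,2) (4,3) (4,4) (4,5) (5,1) (5,2) (5,3) (5,4) (6,1) (6,2) (6,3) (6,4)] -> total=26

Answer: .......
..####.
..####.
.#####.
.#####.
.####..
.####..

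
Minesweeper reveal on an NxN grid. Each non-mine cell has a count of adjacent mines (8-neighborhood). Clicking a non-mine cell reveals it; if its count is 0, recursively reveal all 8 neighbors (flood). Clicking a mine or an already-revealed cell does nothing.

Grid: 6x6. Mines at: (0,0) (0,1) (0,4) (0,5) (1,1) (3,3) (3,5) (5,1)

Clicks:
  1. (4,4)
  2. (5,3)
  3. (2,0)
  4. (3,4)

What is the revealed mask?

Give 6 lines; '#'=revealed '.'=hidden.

Click 1 (4,4) count=2: revealed 1 new [(4,4)] -> total=1
Click 2 (5,3) count=0: revealed 7 new [(4,2) (4,3) (4,5) (5,2) (5,3) (5,4) (5,5)] -> total=8
Click 3 (2,0) count=1: revealed 1 new [(2,0)] -> total=9
Click 4 (3,4) count=2: revealed 1 new [(3,4)] -> total=10

Answer: ......
......
#.....
....#.
..####
..####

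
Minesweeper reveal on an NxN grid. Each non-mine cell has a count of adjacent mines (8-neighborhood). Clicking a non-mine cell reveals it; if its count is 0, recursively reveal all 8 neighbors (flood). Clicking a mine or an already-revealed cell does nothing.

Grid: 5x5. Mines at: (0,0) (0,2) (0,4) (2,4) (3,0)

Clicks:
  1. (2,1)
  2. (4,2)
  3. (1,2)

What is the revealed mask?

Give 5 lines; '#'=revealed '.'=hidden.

Answer: .....
.###.
.###.
.####
.####

Derivation:
Click 1 (2,1) count=1: revealed 1 new [(2,1)] -> total=1
Click 2 (4,2) count=0: revealed 13 new [(1,1) (1,2) (1,3) (2,2) (2,3) (3,1) (3,2) (3,3) (3,4) (4,1) (4,2) (4,3) (4,4)] -> total=14
Click 3 (1,2) count=1: revealed 0 new [(none)] -> total=14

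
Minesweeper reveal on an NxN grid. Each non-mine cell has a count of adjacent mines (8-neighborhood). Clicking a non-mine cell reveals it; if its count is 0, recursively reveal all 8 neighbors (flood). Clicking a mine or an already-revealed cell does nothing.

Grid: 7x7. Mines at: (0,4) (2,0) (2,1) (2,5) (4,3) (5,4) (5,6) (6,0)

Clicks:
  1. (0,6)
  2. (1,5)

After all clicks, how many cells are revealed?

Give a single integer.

Answer: 4

Derivation:
Click 1 (0,6) count=0: revealed 4 new [(0,5) (0,6) (1,5) (1,6)] -> total=4
Click 2 (1,5) count=2: revealed 0 new [(none)] -> total=4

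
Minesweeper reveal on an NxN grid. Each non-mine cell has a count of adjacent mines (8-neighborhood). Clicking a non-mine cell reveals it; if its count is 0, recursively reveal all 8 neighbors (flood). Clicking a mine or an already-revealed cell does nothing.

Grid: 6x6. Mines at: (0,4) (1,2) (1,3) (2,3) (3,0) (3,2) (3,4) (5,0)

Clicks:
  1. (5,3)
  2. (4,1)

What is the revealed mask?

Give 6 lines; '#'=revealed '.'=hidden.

Answer: ......
......
......
......
.#####
.#####

Derivation:
Click 1 (5,3) count=0: revealed 10 new [(4,1) (4,2) (4,3) (4,4) (4,5) (5,1) (5,2) (5,3) (5,4) (5,5)] -> total=10
Click 2 (4,1) count=3: revealed 0 new [(none)] -> total=10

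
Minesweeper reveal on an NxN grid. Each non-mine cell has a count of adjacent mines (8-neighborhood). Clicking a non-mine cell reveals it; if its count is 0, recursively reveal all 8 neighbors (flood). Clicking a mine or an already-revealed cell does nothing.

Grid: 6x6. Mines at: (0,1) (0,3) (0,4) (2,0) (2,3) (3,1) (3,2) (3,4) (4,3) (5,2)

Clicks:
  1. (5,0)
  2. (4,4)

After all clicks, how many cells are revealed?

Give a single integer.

Click 1 (5,0) count=0: revealed 4 new [(4,0) (4,1) (5,0) (5,1)] -> total=4
Click 2 (4,4) count=2: revealed 1 new [(4,4)] -> total=5

Answer: 5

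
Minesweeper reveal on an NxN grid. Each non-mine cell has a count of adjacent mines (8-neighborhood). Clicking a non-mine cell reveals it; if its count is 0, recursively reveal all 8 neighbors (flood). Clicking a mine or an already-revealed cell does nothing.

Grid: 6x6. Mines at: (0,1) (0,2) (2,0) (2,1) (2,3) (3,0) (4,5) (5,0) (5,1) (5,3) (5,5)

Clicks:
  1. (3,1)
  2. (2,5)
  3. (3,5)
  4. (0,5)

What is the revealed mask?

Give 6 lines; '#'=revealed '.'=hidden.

Answer: ...###
...###
....##
.#..##
......
......

Derivation:
Click 1 (3,1) count=3: revealed 1 new [(3,1)] -> total=1
Click 2 (2,5) count=0: revealed 10 new [(0,3) (0,4) (0,5) (1,3) (1,4) (1,5) (2,4) (2,5) (3,4) (3,5)] -> total=11
Click 3 (3,5) count=1: revealed 0 new [(none)] -> total=11
Click 4 (0,5) count=0: revealed 0 new [(none)] -> total=11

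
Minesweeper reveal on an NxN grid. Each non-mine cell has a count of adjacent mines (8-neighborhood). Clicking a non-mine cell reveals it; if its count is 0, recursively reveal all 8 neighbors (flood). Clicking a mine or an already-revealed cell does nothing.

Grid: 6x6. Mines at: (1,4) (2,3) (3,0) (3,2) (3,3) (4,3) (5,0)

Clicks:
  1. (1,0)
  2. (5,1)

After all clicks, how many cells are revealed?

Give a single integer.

Click 1 (1,0) count=0: revealed 11 new [(0,0) (0,1) (0,2) (0,3) (1,0) (1,1) (1,2) (1,3) (2,0) (2,1) (2,2)] -> total=11
Click 2 (5,1) count=1: revealed 1 new [(5,1)] -> total=12

Answer: 12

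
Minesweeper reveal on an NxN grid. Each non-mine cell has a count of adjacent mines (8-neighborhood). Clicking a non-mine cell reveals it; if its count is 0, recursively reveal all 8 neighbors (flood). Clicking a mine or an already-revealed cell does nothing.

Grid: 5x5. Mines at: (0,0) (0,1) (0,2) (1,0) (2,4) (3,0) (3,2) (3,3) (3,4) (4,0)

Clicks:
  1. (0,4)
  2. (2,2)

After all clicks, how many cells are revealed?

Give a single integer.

Answer: 5

Derivation:
Click 1 (0,4) count=0: revealed 4 new [(0,3) (0,4) (1,3) (1,4)] -> total=4
Click 2 (2,2) count=2: revealed 1 new [(2,2)] -> total=5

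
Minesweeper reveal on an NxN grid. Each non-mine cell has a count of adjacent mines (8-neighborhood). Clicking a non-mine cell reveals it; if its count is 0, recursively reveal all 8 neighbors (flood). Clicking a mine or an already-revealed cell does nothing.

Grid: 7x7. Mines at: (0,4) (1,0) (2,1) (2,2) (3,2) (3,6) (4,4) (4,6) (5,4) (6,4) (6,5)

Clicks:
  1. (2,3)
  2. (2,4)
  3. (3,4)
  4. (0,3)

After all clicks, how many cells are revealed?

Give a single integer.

Click 1 (2,3) count=2: revealed 1 new [(2,3)] -> total=1
Click 2 (2,4) count=0: revealed 8 new [(1,3) (1,4) (1,5) (2,4) (2,5) (3,3) (3,4) (3,5)] -> total=9
Click 3 (3,4) count=1: revealed 0 new [(none)] -> total=9
Click 4 (0,3) count=1: revealed 1 new [(0,3)] -> total=10

Answer: 10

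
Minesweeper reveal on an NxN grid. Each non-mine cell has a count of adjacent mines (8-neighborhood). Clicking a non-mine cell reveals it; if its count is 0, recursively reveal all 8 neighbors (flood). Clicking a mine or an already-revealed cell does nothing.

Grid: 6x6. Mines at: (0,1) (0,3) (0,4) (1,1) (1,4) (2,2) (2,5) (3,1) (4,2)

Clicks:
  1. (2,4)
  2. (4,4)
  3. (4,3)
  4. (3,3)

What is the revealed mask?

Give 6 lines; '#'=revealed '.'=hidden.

Answer: ......
......
....#.
...###
...###
...###

Derivation:
Click 1 (2,4) count=2: revealed 1 new [(2,4)] -> total=1
Click 2 (4,4) count=0: revealed 9 new [(3,3) (3,4) (3,5) (4,3) (4,4) (4,5) (5,3) (5,4) (5,5)] -> total=10
Click 3 (4,3) count=1: revealed 0 new [(none)] -> total=10
Click 4 (3,3) count=2: revealed 0 new [(none)] -> total=10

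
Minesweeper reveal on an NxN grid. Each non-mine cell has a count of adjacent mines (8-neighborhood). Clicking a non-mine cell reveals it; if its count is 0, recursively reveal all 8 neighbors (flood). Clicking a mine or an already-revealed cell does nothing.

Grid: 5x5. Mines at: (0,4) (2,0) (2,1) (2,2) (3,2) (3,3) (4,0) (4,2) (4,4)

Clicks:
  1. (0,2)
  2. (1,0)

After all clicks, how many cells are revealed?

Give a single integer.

Click 1 (0,2) count=0: revealed 8 new [(0,0) (0,1) (0,2) (0,3) (1,0) (1,1) (1,2) (1,3)] -> total=8
Click 2 (1,0) count=2: revealed 0 new [(none)] -> total=8

Answer: 8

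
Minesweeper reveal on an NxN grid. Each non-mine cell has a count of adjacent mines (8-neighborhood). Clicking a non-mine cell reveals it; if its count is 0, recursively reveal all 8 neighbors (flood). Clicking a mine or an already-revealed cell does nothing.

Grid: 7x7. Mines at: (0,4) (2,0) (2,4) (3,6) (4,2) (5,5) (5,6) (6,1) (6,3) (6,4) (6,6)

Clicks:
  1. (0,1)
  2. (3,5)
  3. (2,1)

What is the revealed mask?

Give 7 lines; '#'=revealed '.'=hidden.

Click 1 (0,1) count=0: revealed 14 new [(0,0) (0,1) (0,2) (0,3) (1,0) (1,1) (1,2) (1,3) (2,1) (2,2) (2,3) (3,1) (3,2) (3,3)] -> total=14
Click 2 (3,5) count=2: revealed 1 new [(3,5)] -> total=15
Click 3 (2,1) count=1: revealed 0 new [(none)] -> total=15

Answer: ####...
####...
.###...
.###.#.
.......
.......
.......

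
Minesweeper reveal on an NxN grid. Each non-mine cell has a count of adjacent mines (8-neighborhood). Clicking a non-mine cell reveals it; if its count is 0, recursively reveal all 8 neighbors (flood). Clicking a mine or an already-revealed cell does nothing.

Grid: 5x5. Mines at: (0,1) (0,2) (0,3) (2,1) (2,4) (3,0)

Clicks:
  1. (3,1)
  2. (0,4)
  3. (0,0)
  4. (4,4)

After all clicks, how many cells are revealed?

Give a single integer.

Answer: 10

Derivation:
Click 1 (3,1) count=2: revealed 1 new [(3,1)] -> total=1
Click 2 (0,4) count=1: revealed 1 new [(0,4)] -> total=2
Click 3 (0,0) count=1: revealed 1 new [(0,0)] -> total=3
Click 4 (4,4) count=0: revealed 7 new [(3,2) (3,3) (3,4) (4,1) (4,2) (4,3) (4,4)] -> total=10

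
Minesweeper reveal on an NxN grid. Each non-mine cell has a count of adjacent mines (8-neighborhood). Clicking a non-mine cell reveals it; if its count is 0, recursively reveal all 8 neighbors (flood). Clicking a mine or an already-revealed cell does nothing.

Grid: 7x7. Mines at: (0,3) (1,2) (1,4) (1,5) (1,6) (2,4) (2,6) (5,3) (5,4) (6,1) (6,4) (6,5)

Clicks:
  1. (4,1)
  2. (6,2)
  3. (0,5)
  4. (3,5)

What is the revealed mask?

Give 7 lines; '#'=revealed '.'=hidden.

Answer: ##...#.
##.....
####...
####.#.
####...
###....
..#....

Derivation:
Click 1 (4,1) count=0: revealed 19 new [(0,0) (0,1) (1,0) (1,1) (2,0) (2,1) (2,2) (2,3) (3,0) (3,1) (3,2) (3,3) (4,0) (4,1) (4,2) (4,3) (5,0) (5,1) (5,2)] -> total=19
Click 2 (6,2) count=2: revealed 1 new [(6,2)] -> total=20
Click 3 (0,5) count=3: revealed 1 new [(0,5)] -> total=21
Click 4 (3,5) count=2: revealed 1 new [(3,5)] -> total=22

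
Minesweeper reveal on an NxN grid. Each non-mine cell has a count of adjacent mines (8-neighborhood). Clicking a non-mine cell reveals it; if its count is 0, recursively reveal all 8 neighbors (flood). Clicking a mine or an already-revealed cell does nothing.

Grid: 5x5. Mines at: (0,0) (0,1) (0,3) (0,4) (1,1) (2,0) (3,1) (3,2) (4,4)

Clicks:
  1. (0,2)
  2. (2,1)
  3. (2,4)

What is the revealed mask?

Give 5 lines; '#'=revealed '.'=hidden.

Answer: ..#..
...##
.#.##
...##
.....

Derivation:
Click 1 (0,2) count=3: revealed 1 new [(0,2)] -> total=1
Click 2 (2,1) count=4: revealed 1 new [(2,1)] -> total=2
Click 3 (2,4) count=0: revealed 6 new [(1,3) (1,4) (2,3) (2,4) (3,3) (3,4)] -> total=8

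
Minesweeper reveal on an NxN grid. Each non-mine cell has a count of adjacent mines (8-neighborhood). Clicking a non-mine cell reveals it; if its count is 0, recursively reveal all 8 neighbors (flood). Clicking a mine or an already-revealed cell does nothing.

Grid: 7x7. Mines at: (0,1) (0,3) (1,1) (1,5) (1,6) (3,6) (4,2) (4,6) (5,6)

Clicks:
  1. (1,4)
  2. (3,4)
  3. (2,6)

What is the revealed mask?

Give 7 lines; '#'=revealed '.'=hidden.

Click 1 (1,4) count=2: revealed 1 new [(1,4)] -> total=1
Click 2 (3,4) count=0: revealed 31 new [(1,2) (1,3) (2,0) (2,1) (2,2) (2,3) (2,4) (2,5) (3,0) (3,1) (3,2) (3,3) (3,4) (3,5) (4,0) (4,1) (4,3) (4,4) (4,5) (5,0) (5,1) (5,2) (5,3) (5,4) (5,5) (6,0) (6,1) (6,2) (6,3) (6,4) (6,5)] -> total=32
Click 3 (2,6) count=3: revealed 1 new [(2,6)] -> total=33

Answer: .......
..###..
#######
######.
##.###.
######.
######.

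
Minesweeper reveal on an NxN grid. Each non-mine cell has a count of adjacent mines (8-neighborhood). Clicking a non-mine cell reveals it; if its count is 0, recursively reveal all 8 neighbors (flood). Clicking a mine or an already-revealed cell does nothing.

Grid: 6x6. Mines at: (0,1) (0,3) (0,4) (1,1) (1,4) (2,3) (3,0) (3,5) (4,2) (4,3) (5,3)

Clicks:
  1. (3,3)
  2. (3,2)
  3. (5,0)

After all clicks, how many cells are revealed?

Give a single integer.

Answer: 6

Derivation:
Click 1 (3,3) count=3: revealed 1 new [(3,3)] -> total=1
Click 2 (3,2) count=3: revealed 1 new [(3,2)] -> total=2
Click 3 (5,0) count=0: revealed 4 new [(4,0) (4,1) (5,0) (5,1)] -> total=6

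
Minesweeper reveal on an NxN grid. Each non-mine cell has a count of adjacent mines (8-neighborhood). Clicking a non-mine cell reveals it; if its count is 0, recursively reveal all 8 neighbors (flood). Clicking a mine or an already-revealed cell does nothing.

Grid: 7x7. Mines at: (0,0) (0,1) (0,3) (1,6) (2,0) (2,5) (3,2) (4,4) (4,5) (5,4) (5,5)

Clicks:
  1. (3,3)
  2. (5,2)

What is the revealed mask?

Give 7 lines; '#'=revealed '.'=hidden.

Click 1 (3,3) count=2: revealed 1 new [(3,3)] -> total=1
Click 2 (5,2) count=0: revealed 14 new [(3,0) (3,1) (4,0) (4,1) (4,2) (4,3) (5,0) (5,1) (5,2) (5,3) (6,0) (6,1) (6,2) (6,3)] -> total=15

Answer: .......
.......
.......
##.#...
####...
####...
####...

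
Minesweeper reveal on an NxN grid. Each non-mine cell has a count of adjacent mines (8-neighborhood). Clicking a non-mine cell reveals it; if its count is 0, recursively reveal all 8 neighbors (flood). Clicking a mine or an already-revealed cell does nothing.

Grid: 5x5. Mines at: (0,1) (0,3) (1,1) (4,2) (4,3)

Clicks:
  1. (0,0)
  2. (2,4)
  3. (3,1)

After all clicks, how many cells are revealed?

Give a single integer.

Click 1 (0,0) count=2: revealed 1 new [(0,0)] -> total=1
Click 2 (2,4) count=0: revealed 9 new [(1,2) (1,3) (1,4) (2,2) (2,3) (2,4) (3,2) (3,3) (3,4)] -> total=10
Click 3 (3,1) count=1: revealed 1 new [(3,1)] -> total=11

Answer: 11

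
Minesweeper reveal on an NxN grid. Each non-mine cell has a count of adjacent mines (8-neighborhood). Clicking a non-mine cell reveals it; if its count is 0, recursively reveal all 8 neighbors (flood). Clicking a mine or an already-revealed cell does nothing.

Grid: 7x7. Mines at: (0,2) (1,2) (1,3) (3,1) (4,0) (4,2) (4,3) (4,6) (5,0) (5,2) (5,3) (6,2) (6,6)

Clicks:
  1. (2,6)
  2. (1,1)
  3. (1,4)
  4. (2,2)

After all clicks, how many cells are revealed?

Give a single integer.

Answer: 14

Derivation:
Click 1 (2,6) count=0: revealed 12 new [(0,4) (0,5) (0,6) (1,4) (1,5) (1,6) (2,4) (2,5) (2,6) (3,4) (3,5) (3,6)] -> total=12
Click 2 (1,1) count=2: revealed 1 new [(1,1)] -> total=13
Click 3 (1,4) count=1: revealed 0 new [(none)] -> total=13
Click 4 (2,2) count=3: revealed 1 new [(2,2)] -> total=14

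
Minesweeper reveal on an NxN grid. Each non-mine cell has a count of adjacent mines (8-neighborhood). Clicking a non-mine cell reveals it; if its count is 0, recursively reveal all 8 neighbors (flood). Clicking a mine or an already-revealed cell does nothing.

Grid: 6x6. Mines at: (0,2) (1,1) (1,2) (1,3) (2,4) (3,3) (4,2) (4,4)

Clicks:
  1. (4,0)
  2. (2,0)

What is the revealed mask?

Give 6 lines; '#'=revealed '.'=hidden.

Answer: ......
......
##....
##....
##....
##....

Derivation:
Click 1 (4,0) count=0: revealed 8 new [(2,0) (2,1) (3,0) (3,1) (4,0) (4,1) (5,0) (5,1)] -> total=8
Click 2 (2,0) count=1: revealed 0 new [(none)] -> total=8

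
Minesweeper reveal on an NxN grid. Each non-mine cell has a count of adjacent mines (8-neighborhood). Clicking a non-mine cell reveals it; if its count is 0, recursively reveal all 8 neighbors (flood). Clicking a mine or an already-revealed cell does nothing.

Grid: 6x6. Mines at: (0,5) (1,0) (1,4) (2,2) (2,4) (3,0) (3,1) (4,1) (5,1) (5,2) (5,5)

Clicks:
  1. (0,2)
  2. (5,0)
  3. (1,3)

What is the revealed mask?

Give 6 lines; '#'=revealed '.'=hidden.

Answer: .###..
.###..
......
......
......
#.....

Derivation:
Click 1 (0,2) count=0: revealed 6 new [(0,1) (0,2) (0,3) (1,1) (1,2) (1,3)] -> total=6
Click 2 (5,0) count=2: revealed 1 new [(5,0)] -> total=7
Click 3 (1,3) count=3: revealed 0 new [(none)] -> total=7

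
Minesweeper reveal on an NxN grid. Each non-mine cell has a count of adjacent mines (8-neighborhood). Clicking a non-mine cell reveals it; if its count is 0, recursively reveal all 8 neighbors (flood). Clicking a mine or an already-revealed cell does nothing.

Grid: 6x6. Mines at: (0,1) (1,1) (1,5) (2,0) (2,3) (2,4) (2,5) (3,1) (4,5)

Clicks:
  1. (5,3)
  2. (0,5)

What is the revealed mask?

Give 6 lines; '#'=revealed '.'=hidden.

Click 1 (5,3) count=0: revealed 13 new [(3,2) (3,3) (3,4) (4,0) (4,1) (4,2) (4,3) (4,4) (5,0) (5,1) (5,2) (5,3) (5,4)] -> total=13
Click 2 (0,5) count=1: revealed 1 new [(0,5)] -> total=14

Answer: .....#
......
......
..###.
#####.
#####.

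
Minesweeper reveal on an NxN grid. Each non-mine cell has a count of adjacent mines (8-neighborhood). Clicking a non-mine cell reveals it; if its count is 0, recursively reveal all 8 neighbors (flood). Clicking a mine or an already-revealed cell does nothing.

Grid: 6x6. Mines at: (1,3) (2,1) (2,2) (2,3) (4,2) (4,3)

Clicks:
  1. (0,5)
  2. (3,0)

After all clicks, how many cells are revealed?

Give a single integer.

Click 1 (0,5) count=0: revealed 12 new [(0,4) (0,5) (1,4) (1,5) (2,4) (2,5) (3,4) (3,5) (4,4) (4,5) (5,4) (5,5)] -> total=12
Click 2 (3,0) count=1: revealed 1 new [(3,0)] -> total=13

Answer: 13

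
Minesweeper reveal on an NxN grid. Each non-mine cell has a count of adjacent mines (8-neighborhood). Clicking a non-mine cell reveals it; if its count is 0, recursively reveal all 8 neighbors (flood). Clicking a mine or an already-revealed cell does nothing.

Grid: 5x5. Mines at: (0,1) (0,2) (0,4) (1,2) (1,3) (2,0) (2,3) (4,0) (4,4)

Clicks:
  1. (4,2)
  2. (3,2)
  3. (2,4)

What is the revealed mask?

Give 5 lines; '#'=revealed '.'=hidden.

Answer: .....
.....
....#
.###.
.###.

Derivation:
Click 1 (4,2) count=0: revealed 6 new [(3,1) (3,2) (3,3) (4,1) (4,2) (4,3)] -> total=6
Click 2 (3,2) count=1: revealed 0 new [(none)] -> total=6
Click 3 (2,4) count=2: revealed 1 new [(2,4)] -> total=7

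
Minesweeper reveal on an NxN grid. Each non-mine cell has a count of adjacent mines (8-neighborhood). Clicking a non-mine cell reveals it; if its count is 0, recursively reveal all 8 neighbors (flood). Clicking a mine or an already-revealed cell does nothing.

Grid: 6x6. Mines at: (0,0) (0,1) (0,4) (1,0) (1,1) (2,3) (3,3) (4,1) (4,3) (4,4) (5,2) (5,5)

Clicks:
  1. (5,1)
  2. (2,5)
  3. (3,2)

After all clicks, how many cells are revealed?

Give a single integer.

Click 1 (5,1) count=2: revealed 1 new [(5,1)] -> total=1
Click 2 (2,5) count=0: revealed 6 new [(1,4) (1,5) (2,4) (2,5) (3,4) (3,5)] -> total=7
Click 3 (3,2) count=4: revealed 1 new [(3,2)] -> total=8

Answer: 8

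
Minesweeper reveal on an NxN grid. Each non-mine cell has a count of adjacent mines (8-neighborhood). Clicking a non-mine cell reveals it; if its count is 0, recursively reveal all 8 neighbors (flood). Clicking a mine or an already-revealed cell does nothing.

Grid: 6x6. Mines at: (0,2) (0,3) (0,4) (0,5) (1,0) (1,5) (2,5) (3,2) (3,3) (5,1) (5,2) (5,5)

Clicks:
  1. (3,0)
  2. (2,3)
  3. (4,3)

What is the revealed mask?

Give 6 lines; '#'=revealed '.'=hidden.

Click 1 (3,0) count=0: revealed 6 new [(2,0) (2,1) (3,0) (3,1) (4,0) (4,1)] -> total=6
Click 2 (2,3) count=2: revealed 1 new [(2,3)] -> total=7
Click 3 (4,3) count=3: revealed 1 new [(4,3)] -> total=8

Answer: ......
......
##.#..
##....
##.#..
......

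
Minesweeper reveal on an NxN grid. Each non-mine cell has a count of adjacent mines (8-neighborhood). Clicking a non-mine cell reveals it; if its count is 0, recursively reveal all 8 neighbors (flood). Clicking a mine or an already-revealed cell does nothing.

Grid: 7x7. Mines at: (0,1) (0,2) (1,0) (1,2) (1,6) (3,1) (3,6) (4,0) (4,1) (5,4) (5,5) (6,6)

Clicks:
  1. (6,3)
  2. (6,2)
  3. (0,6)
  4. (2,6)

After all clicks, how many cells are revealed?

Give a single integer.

Click 1 (6,3) count=1: revealed 1 new [(6,3)] -> total=1
Click 2 (6,2) count=0: revealed 7 new [(5,0) (5,1) (5,2) (5,3) (6,0) (6,1) (6,2)] -> total=8
Click 3 (0,6) count=1: revealed 1 new [(0,6)] -> total=9
Click 4 (2,6) count=2: revealed 1 new [(2,6)] -> total=10

Answer: 10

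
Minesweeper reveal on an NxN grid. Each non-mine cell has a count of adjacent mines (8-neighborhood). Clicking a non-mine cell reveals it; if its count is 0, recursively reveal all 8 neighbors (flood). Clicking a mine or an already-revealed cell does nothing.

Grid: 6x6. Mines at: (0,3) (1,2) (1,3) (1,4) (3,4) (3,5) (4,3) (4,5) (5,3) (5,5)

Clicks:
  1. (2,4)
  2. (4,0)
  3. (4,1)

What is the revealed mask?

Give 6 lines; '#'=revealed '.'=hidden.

Click 1 (2,4) count=4: revealed 1 new [(2,4)] -> total=1
Click 2 (4,0) count=0: revealed 16 new [(0,0) (0,1) (1,0) (1,1) (2,0) (2,1) (2,2) (3,0) (3,1) (3,2) (4,0) (4,1) (4,2) (5,0) (5,1) (5,2)] -> total=17
Click 3 (4,1) count=0: revealed 0 new [(none)] -> total=17

Answer: ##....
##....
###.#.
###...
###...
###...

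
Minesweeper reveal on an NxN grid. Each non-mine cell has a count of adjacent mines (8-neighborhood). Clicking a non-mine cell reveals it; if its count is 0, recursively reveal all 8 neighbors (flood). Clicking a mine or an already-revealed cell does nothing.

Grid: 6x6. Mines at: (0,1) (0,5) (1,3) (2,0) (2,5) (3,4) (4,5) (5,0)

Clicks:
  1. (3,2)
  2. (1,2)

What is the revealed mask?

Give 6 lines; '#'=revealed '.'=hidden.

Answer: ......
..#...
.###..
.###..
.####.
.####.

Derivation:
Click 1 (3,2) count=0: revealed 14 new [(2,1) (2,2) (2,3) (3,1) (3,2) (3,3) (4,1) (4,2) (4,3) (4,4) (5,1) (5,2) (5,3) (5,4)] -> total=14
Click 2 (1,2) count=2: revealed 1 new [(1,2)] -> total=15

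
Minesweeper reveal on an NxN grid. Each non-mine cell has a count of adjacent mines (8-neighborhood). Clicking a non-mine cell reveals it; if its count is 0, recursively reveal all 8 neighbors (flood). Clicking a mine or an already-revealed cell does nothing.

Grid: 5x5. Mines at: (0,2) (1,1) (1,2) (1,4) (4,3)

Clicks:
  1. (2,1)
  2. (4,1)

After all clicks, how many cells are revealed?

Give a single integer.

Answer: 9

Derivation:
Click 1 (2,1) count=2: revealed 1 new [(2,1)] -> total=1
Click 2 (4,1) count=0: revealed 8 new [(2,0) (2,2) (3,0) (3,1) (3,2) (4,0) (4,1) (4,2)] -> total=9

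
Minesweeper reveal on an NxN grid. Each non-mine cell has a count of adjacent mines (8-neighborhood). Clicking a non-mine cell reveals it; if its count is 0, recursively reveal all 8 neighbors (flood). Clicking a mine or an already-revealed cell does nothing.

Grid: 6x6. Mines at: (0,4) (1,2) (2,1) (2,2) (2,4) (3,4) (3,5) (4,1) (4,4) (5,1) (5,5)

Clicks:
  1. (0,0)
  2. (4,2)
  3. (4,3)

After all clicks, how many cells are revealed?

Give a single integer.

Answer: 6

Derivation:
Click 1 (0,0) count=0: revealed 4 new [(0,0) (0,1) (1,0) (1,1)] -> total=4
Click 2 (4,2) count=2: revealed 1 new [(4,2)] -> total=5
Click 3 (4,3) count=2: revealed 1 new [(4,3)] -> total=6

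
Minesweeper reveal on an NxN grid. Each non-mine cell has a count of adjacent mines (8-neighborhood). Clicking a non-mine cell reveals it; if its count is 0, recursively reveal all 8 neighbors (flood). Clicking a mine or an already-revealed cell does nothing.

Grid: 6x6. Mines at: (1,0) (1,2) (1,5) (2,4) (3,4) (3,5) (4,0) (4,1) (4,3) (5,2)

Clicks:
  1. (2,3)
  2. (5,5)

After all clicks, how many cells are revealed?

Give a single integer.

Click 1 (2,3) count=3: revealed 1 new [(2,3)] -> total=1
Click 2 (5,5) count=0: revealed 4 new [(4,4) (4,5) (5,4) (5,5)] -> total=5

Answer: 5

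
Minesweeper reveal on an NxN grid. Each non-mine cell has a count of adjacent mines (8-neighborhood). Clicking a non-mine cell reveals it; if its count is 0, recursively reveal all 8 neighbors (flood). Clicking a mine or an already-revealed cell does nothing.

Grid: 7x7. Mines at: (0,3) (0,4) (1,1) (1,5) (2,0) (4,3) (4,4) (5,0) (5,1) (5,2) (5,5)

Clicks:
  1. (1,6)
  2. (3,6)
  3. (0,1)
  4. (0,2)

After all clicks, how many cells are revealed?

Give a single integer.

Click 1 (1,6) count=1: revealed 1 new [(1,6)] -> total=1
Click 2 (3,6) count=0: revealed 6 new [(2,5) (2,6) (3,5) (3,6) (4,5) (4,6)] -> total=7
Click 3 (0,1) count=1: revealed 1 new [(0,1)] -> total=8
Click 4 (0,2) count=2: revealed 1 new [(0,2)] -> total=9

Answer: 9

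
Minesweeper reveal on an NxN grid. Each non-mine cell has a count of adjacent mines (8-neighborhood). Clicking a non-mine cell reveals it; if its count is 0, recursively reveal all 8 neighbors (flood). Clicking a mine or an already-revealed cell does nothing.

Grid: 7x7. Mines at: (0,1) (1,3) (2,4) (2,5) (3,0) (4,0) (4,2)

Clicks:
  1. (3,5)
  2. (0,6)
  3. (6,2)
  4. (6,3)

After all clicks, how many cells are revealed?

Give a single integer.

Click 1 (3,5) count=2: revealed 1 new [(3,5)] -> total=1
Click 2 (0,6) count=0: revealed 6 new [(0,4) (0,5) (0,6) (1,4) (1,5) (1,6)] -> total=7
Click 3 (6,2) count=0: revealed 21 new [(3,3) (3,4) (3,6) (4,3) (4,4) (4,5) (4,6) (5,0) (5,1) (5,2) (5,3) (5,4) (5,5) (5,6) (6,0) (6,1) (6,2) (6,3) (6,4) (6,5) (6,6)] -> total=28
Click 4 (6,3) count=0: revealed 0 new [(none)] -> total=28

Answer: 28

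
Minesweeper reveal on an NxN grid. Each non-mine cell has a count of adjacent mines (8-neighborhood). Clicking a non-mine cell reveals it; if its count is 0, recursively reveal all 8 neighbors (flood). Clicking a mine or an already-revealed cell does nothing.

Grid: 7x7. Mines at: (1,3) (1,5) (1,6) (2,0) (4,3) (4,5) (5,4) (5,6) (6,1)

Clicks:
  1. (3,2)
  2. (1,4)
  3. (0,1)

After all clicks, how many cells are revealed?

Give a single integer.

Click 1 (3,2) count=1: revealed 1 new [(3,2)] -> total=1
Click 2 (1,4) count=2: revealed 1 new [(1,4)] -> total=2
Click 3 (0,1) count=0: revealed 6 new [(0,0) (0,1) (0,2) (1,0) (1,1) (1,2)] -> total=8

Answer: 8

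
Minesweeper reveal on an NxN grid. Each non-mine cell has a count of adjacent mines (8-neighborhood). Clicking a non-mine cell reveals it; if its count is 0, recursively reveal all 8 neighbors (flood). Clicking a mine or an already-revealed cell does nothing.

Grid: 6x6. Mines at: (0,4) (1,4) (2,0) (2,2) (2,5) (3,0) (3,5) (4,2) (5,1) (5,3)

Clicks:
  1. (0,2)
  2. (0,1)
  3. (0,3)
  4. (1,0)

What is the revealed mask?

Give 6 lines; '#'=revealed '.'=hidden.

Click 1 (0,2) count=0: revealed 8 new [(0,0) (0,1) (0,2) (0,3) (1,0) (1,1) (1,2) (1,3)] -> total=8
Click 2 (0,1) count=0: revealed 0 new [(none)] -> total=8
Click 3 (0,3) count=2: revealed 0 new [(none)] -> total=8
Click 4 (1,0) count=1: revealed 0 new [(none)] -> total=8

Answer: ####..
####..
......
......
......
......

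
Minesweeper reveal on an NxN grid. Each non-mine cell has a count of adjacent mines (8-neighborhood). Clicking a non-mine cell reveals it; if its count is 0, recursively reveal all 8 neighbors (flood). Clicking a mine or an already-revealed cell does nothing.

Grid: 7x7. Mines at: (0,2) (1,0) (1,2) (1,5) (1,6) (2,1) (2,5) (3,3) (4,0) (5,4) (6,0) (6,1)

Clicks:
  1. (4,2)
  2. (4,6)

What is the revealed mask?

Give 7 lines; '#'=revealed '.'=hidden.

Click 1 (4,2) count=1: revealed 1 new [(4,2)] -> total=1
Click 2 (4,6) count=0: revealed 8 new [(3,5) (3,6) (4,5) (4,6) (5,5) (5,6) (6,5) (6,6)] -> total=9

Answer: .......
.......
.......
.....##
..#..##
.....##
.....##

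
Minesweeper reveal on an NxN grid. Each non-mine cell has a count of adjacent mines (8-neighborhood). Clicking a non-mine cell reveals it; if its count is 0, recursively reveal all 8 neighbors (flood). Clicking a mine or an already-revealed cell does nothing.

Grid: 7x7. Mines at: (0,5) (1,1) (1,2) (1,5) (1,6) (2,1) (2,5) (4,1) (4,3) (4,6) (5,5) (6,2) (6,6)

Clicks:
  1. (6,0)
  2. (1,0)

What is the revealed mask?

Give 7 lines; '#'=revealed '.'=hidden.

Click 1 (6,0) count=0: revealed 4 new [(5,0) (5,1) (6,0) (6,1)] -> total=4
Click 2 (1,0) count=2: revealed 1 new [(1,0)] -> total=5

Answer: .......
#......
.......
.......
.......
##.....
##.....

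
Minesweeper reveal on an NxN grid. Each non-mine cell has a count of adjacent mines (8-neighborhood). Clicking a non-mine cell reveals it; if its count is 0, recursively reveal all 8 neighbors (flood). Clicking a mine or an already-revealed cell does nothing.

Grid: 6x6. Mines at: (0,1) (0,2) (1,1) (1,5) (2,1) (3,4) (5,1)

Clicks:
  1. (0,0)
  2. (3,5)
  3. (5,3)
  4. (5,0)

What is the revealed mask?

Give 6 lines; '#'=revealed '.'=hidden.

Answer: #.....
......
......
.....#
..####
#.####

Derivation:
Click 1 (0,0) count=2: revealed 1 new [(0,0)] -> total=1
Click 2 (3,5) count=1: revealed 1 new [(3,5)] -> total=2
Click 3 (5,3) count=0: revealed 8 new [(4,2) (4,3) (4,4) (4,5) (5,2) (5,3) (5,4) (5,5)] -> total=10
Click 4 (5,0) count=1: revealed 1 new [(5,0)] -> total=11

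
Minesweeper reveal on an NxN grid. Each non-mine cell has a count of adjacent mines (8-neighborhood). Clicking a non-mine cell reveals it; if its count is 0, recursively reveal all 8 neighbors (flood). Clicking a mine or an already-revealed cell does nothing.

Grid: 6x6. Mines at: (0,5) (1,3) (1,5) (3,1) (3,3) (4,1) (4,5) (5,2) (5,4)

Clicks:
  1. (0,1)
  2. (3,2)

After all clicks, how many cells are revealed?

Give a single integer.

Click 1 (0,1) count=0: revealed 9 new [(0,0) (0,1) (0,2) (1,0) (1,1) (1,2) (2,0) (2,1) (2,2)] -> total=9
Click 2 (3,2) count=3: revealed 1 new [(3,2)] -> total=10

Answer: 10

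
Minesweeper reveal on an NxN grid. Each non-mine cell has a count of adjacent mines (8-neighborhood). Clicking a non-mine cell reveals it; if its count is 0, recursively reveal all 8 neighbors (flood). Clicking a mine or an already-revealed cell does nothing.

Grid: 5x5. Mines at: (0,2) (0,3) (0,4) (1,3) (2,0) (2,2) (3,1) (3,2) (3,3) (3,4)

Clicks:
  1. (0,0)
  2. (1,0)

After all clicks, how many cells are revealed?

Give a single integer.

Answer: 4

Derivation:
Click 1 (0,0) count=0: revealed 4 new [(0,0) (0,1) (1,0) (1,1)] -> total=4
Click 2 (1,0) count=1: revealed 0 new [(none)] -> total=4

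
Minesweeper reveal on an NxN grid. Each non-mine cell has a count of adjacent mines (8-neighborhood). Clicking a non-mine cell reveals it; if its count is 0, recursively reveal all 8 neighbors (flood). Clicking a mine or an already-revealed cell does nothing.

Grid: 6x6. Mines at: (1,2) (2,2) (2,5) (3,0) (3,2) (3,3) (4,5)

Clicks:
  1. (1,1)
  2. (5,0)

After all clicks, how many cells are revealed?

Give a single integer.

Click 1 (1,1) count=2: revealed 1 new [(1,1)] -> total=1
Click 2 (5,0) count=0: revealed 10 new [(4,0) (4,1) (4,2) (4,3) (4,4) (5,0) (5,1) (5,2) (5,3) (5,4)] -> total=11

Answer: 11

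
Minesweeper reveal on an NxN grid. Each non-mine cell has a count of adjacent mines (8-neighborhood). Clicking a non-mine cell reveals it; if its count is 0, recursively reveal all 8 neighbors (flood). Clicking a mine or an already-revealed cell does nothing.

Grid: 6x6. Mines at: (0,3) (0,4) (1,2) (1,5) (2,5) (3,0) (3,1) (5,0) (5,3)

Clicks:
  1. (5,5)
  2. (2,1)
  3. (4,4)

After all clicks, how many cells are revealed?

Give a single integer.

Click 1 (5,5) count=0: revealed 6 new [(3,4) (3,5) (4,4) (4,5) (5,4) (5,5)] -> total=6
Click 2 (2,1) count=3: revealed 1 new [(2,1)] -> total=7
Click 3 (4,4) count=1: revealed 0 new [(none)] -> total=7

Answer: 7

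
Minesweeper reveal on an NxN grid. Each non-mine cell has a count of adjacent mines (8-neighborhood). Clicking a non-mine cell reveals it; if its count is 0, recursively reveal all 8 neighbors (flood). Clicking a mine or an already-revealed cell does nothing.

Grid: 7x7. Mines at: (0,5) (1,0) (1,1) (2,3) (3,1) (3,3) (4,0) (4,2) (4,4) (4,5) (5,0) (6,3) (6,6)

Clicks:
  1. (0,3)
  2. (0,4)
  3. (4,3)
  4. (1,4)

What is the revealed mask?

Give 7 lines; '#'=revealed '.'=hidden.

Answer: ..###..
..###..
.......
.......
...#...
.......
.......

Derivation:
Click 1 (0,3) count=0: revealed 6 new [(0,2) (0,3) (0,4) (1,2) (1,3) (1,4)] -> total=6
Click 2 (0,4) count=1: revealed 0 new [(none)] -> total=6
Click 3 (4,3) count=3: revealed 1 new [(4,3)] -> total=7
Click 4 (1,4) count=2: revealed 0 new [(none)] -> total=7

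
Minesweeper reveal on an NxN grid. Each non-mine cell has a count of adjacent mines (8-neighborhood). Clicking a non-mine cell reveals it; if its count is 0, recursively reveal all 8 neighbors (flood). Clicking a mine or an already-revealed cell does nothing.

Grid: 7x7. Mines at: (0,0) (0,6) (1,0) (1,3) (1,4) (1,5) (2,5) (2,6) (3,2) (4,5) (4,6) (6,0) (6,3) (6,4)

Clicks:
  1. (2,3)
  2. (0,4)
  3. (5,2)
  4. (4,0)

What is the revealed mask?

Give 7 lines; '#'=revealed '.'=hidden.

Answer: ....#..
.......
##.#...
##.....
##.....
###....
.......

Derivation:
Click 1 (2,3) count=3: revealed 1 new [(2,3)] -> total=1
Click 2 (0,4) count=3: revealed 1 new [(0,4)] -> total=2
Click 3 (5,2) count=1: revealed 1 new [(5,2)] -> total=3
Click 4 (4,0) count=0: revealed 8 new [(2,0) (2,1) (3,0) (3,1) (4,0) (4,1) (5,0) (5,1)] -> total=11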